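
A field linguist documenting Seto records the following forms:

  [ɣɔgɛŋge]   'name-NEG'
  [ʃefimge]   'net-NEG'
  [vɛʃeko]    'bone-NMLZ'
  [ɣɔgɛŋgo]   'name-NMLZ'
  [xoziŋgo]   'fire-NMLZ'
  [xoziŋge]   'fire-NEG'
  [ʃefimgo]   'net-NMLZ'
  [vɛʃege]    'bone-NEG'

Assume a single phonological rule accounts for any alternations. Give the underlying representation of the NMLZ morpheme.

/-ko/

The NMLZ morpheme has two allomorphs, [-go] and [-ko].
By contrast the NEG suffix keeps its initial [g] throughout — that segment must be underlying.
The NMLZ suffix is therefore /-ko/ underlyingly, with post-nasal voicing: voiceless stops become voiced after a nasal.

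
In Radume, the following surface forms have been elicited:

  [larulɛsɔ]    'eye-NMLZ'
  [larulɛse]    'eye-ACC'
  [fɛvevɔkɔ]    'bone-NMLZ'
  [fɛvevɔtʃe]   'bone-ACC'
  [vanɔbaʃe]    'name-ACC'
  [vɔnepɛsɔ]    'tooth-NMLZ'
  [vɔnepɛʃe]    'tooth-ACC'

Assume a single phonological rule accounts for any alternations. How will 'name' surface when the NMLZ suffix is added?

'tooth' shows [s] ~ [ʃ] at the end of the stem ([vɔnepɛsɔ] vs [vɔnepɛʃe]).
But 'eye' keeps [s] in both environments ([larulɛsɔ], [larulɛse]), so there is no rule changing /s/ to [ʃ] before the ACC suffix.
Therefore /ʃ/ is basic and [s] is derived by depalatalization (palato-alveolar /tʃ/ and /ʃ/ become [k] and [s] when no front vowel follows).
From [vanɔbaʃe] the stem 'name' is /vanɔbaʃ/; when no front vowel follows this yields [vanɔbasɔ].

[vanɔbasɔ]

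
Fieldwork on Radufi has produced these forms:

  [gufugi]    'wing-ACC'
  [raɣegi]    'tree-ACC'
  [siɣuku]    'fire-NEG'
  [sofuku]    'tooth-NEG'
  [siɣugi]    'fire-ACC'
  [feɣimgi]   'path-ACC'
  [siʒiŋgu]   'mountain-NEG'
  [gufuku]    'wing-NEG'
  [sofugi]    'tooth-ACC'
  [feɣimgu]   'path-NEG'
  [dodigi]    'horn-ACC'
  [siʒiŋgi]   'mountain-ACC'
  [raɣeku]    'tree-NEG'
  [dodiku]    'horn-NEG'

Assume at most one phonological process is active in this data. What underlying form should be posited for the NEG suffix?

/-ku/

The NEG morpheme has two allomorphs, [-gu] and [-ku].
The ACC suffix, which begins with [g], is invariant after every stem; so [g] is not altered by any rule here.
So the underlying form is /-ku/, and voiceless stops become voiced after a nasal.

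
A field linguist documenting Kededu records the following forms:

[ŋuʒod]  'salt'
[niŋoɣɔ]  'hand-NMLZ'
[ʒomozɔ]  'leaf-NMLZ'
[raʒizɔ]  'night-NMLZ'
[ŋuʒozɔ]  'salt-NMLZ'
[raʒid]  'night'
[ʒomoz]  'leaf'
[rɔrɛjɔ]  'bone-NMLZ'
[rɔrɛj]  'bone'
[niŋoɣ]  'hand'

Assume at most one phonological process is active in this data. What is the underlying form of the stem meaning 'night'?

In [raʒid] and [raʒizɔ] the final segment of 'night' alternates: [d] ~ [z].
But 'leaf' keeps [z] in both environments ([ʒomoz], [ʒomozɔ]), so there is no rule changing /z/ to [d] in isolation.
So /d/ is underlying, and a rule of intervocalic spirantization — voiced stops become fricatives between vowels — gives [z].

/raʒid/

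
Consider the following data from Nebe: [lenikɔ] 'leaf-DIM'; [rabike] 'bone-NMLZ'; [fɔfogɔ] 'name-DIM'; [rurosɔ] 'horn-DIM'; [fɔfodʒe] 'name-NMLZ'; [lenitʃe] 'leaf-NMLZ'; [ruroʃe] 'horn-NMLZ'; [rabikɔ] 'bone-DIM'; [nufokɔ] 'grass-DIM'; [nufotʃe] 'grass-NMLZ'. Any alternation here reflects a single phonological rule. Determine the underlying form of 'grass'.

The root 'grass' surfaces as [nufotʃe] and [nufokɔ], with a stem-final [tʃ] ~ [k] alternation.
If /k/ were underlying and a rule turned it into [tʃ] before the NMLZ suffix, 'bone' would also alternate; but it has [k] in both [rabike] and [rabikɔ].
The alternation reflects depalatalization: palato-alveolar /tʃ/, /dʒ/ and /ʃ/ become [k], [g] and [s] when no front vowel follows. /tʃ/ is underlying.

/nufotʃ/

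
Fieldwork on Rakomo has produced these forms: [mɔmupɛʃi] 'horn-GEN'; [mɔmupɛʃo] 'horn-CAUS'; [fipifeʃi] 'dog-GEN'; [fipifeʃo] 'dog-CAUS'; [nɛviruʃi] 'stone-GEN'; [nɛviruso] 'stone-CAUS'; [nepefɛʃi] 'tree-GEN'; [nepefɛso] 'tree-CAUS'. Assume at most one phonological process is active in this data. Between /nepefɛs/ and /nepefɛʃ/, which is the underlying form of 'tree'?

The root 'tree' surfaces as [nepefɛʃi] and [nepefɛso], with a stem-final [ʃ] ~ [s] alternation.
But 'horn' keeps [ʃ] in both environments ([mɔmupɛʃi], [mɔmupɛʃo]), so there is no rule changing /ʃ/ to [s] before the CAUS suffix.
The underlying segment must be /s/; /s/ becomes palato-alveolar [ʃ] before a front vowel, yielding [ʃ] there.

/nepefɛs/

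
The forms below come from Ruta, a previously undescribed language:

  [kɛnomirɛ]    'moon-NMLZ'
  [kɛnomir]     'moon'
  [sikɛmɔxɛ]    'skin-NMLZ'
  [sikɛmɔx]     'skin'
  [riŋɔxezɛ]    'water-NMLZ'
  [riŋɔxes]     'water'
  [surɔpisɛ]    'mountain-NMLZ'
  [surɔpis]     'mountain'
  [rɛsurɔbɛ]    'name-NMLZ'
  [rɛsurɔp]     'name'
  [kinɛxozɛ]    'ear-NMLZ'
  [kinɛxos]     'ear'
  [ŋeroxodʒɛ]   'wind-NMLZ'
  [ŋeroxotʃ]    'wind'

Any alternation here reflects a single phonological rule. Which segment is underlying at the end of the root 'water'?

/z/

In [riŋɔxezɛ] and [riŋɔxes] the final segment of 'water' alternates: [z] ~ [s].
The stem 'mountain' ([surɔpisɛ], [surɔpis]) shows [s] unchanged in both environments, so [s] cannot be basic with [z] derived before the NMLZ suffix.
The underlying segment must be /z/; voiced obstruents become voiceless word-finally, yielding [s] there.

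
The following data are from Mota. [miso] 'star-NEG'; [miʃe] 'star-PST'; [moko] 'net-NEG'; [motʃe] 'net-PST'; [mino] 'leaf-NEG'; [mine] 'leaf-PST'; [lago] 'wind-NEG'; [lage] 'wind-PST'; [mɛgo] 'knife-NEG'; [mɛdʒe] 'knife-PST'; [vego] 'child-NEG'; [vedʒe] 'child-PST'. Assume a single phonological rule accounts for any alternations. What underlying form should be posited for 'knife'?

/mɛdʒ/

The root 'knife' surfaces as [mɛgo] and [mɛdʒe], with a stem-final [g] ~ [dʒ] alternation.
Compare 'wind', with invariant [g] in [lago] and [lage]: an analysis with underlying /g/ and a rule producing [dʒ] before the PST suffix would wrongly predict alternation here too.
The alternation reflects depalatalization: palato-alveolar /tʃ/, /dʒ/ and /ʃ/ become [k], [g] and [s] when no front vowel follows. /dʒ/ is underlying.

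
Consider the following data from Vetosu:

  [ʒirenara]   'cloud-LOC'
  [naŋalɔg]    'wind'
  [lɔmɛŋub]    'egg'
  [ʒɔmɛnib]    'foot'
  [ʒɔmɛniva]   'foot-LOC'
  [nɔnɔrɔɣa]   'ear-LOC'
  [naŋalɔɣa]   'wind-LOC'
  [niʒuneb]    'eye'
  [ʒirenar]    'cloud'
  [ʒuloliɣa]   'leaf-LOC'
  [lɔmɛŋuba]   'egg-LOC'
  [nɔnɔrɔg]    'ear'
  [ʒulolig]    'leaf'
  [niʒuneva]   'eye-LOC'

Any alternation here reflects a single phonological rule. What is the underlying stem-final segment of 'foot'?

/v/

The root 'foot' surfaces as [ʒɔmɛnib] and [ʒɔmɛniva], with a stem-final [b] ~ [v] alternation.
If /b/ were underlying and a rule turned it into [v] before the LOC suffix, 'egg' would also alternate; but it has [b] in both [lɔmɛŋub] and [lɔmɛŋuba].
Therefore /v/ is basic and [b] is derived by word-final hardening (voiced fricatives become stops word-finally).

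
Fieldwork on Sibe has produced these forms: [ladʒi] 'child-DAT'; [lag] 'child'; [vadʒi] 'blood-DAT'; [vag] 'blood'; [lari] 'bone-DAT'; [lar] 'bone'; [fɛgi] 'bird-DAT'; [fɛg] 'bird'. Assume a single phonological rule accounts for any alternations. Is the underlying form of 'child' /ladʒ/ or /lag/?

The root 'child' surfaces as [ladʒi] and [lag], with a stem-final [dʒ] ~ [g] alternation.
Compare 'bird', with invariant [g] in [fɛgi] and [fɛg]: an analysis with underlying /g/ and a rule producing [dʒ] before the DAT suffix would wrongly predict alternation here too.
So /dʒ/ is underlying, and a rule of depalatalization — palato-alveolar /dʒ/ becomes [g] when no front vowel follows — gives [g].

/ladʒ/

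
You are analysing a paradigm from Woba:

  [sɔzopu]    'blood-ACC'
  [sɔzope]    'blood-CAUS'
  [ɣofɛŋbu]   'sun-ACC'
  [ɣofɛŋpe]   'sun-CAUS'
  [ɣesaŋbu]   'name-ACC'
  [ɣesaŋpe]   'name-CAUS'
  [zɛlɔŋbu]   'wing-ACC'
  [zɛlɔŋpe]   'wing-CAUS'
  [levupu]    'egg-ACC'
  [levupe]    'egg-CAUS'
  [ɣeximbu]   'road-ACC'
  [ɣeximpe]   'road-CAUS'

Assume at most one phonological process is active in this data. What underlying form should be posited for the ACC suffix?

The ACC morpheme has two allomorphs, [-bu] and [-pu].
The CAUS suffix, which begins with [p], is invariant after every stem; so [p] is not altered by any rule here.
The ACC suffix is therefore /-bu/ underlyingly, with post-vocalic devoicing: voiced stops become voiceless after a vowel.

/-bu/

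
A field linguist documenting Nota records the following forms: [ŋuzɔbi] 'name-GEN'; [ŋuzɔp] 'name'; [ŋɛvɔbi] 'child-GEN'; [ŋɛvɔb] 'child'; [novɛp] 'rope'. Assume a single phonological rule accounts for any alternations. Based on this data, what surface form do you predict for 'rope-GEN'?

[novɛbi]

The root 'name' surfaces as [ŋuzɔbi] and [ŋuzɔp], with a stem-final [b] ~ [p] alternation.
But 'child' keeps [b] in both environments ([ŋɛvɔbi], [ŋɛvɔb]), so there is no rule changing /b/ to [p] in isolation.
The underlying segment must be /p/; voiceless stops become voiced between vowels, yielding [b] there.
From [novɛp] the stem 'rope' is /novɛp/; between vowels this yields [novɛbi].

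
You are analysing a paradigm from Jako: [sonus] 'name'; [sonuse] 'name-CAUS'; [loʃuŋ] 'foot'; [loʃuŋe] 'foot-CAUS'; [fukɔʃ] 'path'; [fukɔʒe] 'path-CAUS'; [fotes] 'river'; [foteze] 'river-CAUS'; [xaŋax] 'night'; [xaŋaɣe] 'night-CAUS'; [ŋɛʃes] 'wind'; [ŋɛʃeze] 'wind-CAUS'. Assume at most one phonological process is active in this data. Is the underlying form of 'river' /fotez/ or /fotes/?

/fotez/

'river' shows [s] ~ [z] at the end of the stem ([fotes] vs [foteze]).
But 'name' keeps [s] in both environments ([sonus], [sonuse]), so there is no rule changing /s/ to [z] before the CAUS suffix.
So /z/ is underlying, and a rule of word-final obstruent devoicing — voiced obstruents become voiceless word-finally — gives [s].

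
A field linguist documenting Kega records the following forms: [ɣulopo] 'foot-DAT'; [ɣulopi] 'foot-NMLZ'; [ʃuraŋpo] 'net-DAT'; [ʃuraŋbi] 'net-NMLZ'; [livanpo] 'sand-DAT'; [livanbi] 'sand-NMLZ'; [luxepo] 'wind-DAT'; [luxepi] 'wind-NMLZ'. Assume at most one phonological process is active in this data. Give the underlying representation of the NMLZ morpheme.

The NMLZ suffix surfaces as [-bi] and [-pi], depending on the final segment of the stem.
By contrast the DAT suffix keeps its initial [p] throughout — that segment must be underlying.
So the underlying form is /-bi/, and voiced stops become voiceless after a vowel.

/-bi/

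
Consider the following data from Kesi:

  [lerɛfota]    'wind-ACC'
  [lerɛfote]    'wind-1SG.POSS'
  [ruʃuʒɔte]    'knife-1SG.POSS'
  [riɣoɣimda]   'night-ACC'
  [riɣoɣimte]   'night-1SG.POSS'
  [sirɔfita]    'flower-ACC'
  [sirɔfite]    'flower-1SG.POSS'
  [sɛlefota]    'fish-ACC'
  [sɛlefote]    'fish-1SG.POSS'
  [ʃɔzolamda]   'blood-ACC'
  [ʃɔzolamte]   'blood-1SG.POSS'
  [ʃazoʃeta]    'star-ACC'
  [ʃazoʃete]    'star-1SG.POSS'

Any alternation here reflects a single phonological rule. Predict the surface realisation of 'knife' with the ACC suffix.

The ACC morpheme has two allomorphs, [-da] and [-ta].
By contrast the 1SG.POSS suffix keeps its initial [t] throughout — that segment must be underlying.
So the underlying form is /-da/, and voiced stops become voiceless after a vowel.
After 'knife', which ends in a vowel, the suffix surfaces as [-ta], giving [ruʃuʒɔta].

[ruʃuʒɔta]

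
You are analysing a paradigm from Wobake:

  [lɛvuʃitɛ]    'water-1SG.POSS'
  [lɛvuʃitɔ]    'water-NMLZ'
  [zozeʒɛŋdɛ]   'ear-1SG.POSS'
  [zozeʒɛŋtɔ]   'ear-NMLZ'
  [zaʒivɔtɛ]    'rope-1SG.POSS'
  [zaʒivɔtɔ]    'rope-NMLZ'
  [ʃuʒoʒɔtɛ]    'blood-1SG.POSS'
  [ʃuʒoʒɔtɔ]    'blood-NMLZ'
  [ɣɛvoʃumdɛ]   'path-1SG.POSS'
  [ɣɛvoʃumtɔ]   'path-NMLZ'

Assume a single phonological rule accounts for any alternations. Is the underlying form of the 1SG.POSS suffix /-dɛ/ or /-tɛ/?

The 1SG.POSS suffix surfaces as [-dɛ] and [-tɛ], depending on the final segment of the stem.
By contrast the NMLZ suffix keeps its initial [t] throughout — that segment must be underlying.
The 1SG.POSS suffix is therefore /-dɛ/ underlyingly, with post-vocalic devoicing: voiced stops become voiceless after a vowel.

/-dɛ/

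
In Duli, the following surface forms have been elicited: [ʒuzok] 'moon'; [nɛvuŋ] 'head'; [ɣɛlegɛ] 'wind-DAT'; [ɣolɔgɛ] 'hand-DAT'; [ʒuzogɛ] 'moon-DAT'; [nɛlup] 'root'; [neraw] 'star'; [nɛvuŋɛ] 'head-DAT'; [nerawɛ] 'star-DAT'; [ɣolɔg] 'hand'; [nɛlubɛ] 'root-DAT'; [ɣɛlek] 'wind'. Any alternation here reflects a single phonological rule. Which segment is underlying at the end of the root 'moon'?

/k/

'moon' shows [g] ~ [k] at the end of the stem ([ʒuzogɛ] vs [ʒuzok]).
If /g/ were underlying and a rule turned it into [k] in isolation, 'hand' would also alternate; but it has [g] in both [ɣolɔgɛ] and [ɣolɔg].
The alternation reflects intervocalic voicing: voiceless stops become voiced between vowels. /k/ is underlying.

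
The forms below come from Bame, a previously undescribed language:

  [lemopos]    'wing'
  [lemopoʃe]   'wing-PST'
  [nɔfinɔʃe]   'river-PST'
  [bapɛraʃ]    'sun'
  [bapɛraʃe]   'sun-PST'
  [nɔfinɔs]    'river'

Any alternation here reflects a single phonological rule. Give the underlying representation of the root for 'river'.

'river' shows [ʃ] ~ [s] at the end of the stem ([nɔfinɔʃe] vs [nɔfinɔs]).
The stem 'sun' ([bapɛraʃe], [bapɛraʃ]) shows [ʃ] unchanged in both environments, so [ʃ] cannot be basic with [s] derived in isolation.
The alternation reflects palatalization before a front vowel: /s/ becomes palato-alveolar [ʃ] before a front vowel. /s/ is underlying.
The underlying form of 'river' is therefore /nɔfinɔs/.

/nɔfinɔs/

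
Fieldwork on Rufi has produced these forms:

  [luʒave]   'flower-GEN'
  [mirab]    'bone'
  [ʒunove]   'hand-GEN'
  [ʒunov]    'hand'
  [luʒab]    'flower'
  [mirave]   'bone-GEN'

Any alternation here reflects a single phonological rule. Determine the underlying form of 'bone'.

/mirab/

In [mirab] and [mirave] the final segment of 'bone' alternates: [b] ~ [v].
But 'hand' keeps [v] in both environments ([ʒunov], [ʒunove]), so there is no rule changing /v/ to [b] in isolation.
Therefore /b/ is basic and [v] is derived by intervocalic spirantization (voiced stops become fricatives between vowels).
The underlying form of 'bone' is therefore /mirab/.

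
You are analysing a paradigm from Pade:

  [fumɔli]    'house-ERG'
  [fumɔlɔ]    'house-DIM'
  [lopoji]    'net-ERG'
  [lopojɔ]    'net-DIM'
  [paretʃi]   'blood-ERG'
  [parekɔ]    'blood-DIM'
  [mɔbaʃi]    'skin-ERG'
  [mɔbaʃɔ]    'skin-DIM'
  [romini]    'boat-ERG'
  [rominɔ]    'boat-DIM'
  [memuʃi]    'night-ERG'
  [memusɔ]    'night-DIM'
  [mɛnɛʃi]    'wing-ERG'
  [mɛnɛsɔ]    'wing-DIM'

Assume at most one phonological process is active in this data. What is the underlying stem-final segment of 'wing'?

/s/

The root 'wing' surfaces as [mɛnɛʃi] and [mɛnɛsɔ], with a stem-final [ʃ] ~ [s] alternation.
The stem 'skin' ([mɔbaʃi], [mɔbaʃɔ]) shows [ʃ] unchanged in both environments, so [ʃ] cannot be basic with [s] derived before the DIM suffix.
The alternation reflects palatalization before a front vowel: /k/ and /s/ become palato-alveolar [tʃ] and [ʃ] before a front vowel. /s/ is underlying.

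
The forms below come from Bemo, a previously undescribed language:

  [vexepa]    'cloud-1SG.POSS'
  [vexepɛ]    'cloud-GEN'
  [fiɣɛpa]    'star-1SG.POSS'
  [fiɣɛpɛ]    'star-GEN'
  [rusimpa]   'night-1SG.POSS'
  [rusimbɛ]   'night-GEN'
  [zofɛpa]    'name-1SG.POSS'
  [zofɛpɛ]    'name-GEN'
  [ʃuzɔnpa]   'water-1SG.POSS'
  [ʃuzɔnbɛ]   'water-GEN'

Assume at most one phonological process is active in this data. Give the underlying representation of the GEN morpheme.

/-bɛ/

The GEN morpheme has two allomorphs, [-bɛ] and [-pɛ].
The 1SG.POSS suffix, which begins with [p], is invariant after every stem; so [p] is not altered by any rule here.
So the underlying form is /-bɛ/, and voiced stops become voiceless after a vowel.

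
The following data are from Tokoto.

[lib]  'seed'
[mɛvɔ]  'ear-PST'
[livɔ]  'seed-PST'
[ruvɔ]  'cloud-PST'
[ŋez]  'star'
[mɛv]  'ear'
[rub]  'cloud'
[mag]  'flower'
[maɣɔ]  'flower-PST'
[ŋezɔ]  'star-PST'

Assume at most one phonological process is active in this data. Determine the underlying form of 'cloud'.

The root 'cloud' surfaces as [rub] and [ruvɔ], with a stem-final [b] ~ [v] alternation.
But 'ear' keeps [v] in both environments ([mɛv], [mɛvɔ]), so there is no rule changing /v/ to [b] in isolation.
So /b/ is underlying, and a rule of intervocalic spirantization — voiced stops become fricatives between vowels — gives [v].
So 'cloud' = /rub/.

/rub/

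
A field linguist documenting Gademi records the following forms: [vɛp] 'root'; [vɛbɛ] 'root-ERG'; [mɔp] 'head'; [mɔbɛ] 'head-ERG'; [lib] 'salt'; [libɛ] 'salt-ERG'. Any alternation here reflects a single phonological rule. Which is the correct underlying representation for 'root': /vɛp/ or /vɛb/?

/vɛp/

In [vɛp] and [vɛbɛ] the final segment of 'root' alternates: [p] ~ [b].
But 'salt' keeps [b] in both environments ([lib], [libɛ]), so there is no rule changing /b/ to [p] in isolation.
Therefore /p/ is basic and [b] is derived by intervocalic voicing (voiceless stops become voiced between vowels).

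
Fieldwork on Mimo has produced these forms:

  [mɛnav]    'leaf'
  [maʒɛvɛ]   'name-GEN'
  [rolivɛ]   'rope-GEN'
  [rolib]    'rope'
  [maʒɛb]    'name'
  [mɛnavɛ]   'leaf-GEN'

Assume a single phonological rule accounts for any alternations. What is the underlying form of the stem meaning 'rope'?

/rolib/

In [rolivɛ] and [rolib] the final segment of 'rope' alternates: [v] ~ [b].
The stem 'leaf' ([mɛnavɛ], [mɛnav]) shows [v] unchanged in both environments, so [v] cannot be basic with [b] derived in isolation.
The underlying segment must be /b/; voiced stops become fricatives between vowels, yielding [v] there.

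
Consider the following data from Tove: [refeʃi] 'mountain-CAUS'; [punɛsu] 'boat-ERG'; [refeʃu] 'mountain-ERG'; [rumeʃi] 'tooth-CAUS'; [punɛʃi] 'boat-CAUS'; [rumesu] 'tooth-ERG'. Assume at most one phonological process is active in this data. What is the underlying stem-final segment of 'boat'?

In [punɛʃi] and [punɛsu] the final segment of 'boat' alternates: [ʃ] ~ [s].
Compare 'mountain', with invariant [ʃ] in [refeʃi] and [refeʃu]: an analysis with underlying /ʃ/ and a rule producing [s] before the ERG suffix would wrongly predict alternation here too.
The alternation reflects palatalization before a front vowel: /s/ becomes palato-alveolar [ʃ] before a front vowel. /s/ is underlying.

/s/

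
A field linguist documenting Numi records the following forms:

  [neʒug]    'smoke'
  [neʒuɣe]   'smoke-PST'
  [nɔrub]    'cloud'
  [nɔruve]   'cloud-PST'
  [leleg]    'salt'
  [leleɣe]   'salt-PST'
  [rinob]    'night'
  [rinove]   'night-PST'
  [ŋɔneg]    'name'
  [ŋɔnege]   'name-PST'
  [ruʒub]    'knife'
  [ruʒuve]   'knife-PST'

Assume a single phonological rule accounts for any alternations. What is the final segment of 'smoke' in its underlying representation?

/ɣ/

The root 'smoke' surfaces as [neʒug] and [neʒuɣe], with a stem-final [g] ~ [ɣ] alternation.
The stem 'name' ([ŋɔneg], [ŋɔnege]) shows [g] unchanged in both environments, so [g] cannot be basic with [ɣ] derived before the PST suffix.
The alternation reflects word-final hardening: voiced fricatives become stops word-finally. /ɣ/ is underlying.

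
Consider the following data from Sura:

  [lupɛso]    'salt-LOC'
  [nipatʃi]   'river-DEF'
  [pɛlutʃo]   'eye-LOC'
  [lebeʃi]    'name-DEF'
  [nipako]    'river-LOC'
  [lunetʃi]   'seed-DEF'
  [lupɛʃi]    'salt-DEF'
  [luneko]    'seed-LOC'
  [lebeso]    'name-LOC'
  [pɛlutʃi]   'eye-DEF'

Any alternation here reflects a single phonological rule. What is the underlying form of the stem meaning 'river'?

/nipak/

'river' shows [tʃ] ~ [k] at the end of the stem ([nipatʃi] vs [nipako]).
Compare 'eye', with invariant [tʃ] in [pɛlutʃi] and [pɛlutʃo]: an analysis with underlying /tʃ/ and a rule producing [k] before the LOC suffix would wrongly predict alternation here too.
So /k/ is underlying, and a rule of palatalization before a front vowel — /k/ and /s/ become palato-alveolar [tʃ] and [ʃ] before a front vowel — gives [tʃ].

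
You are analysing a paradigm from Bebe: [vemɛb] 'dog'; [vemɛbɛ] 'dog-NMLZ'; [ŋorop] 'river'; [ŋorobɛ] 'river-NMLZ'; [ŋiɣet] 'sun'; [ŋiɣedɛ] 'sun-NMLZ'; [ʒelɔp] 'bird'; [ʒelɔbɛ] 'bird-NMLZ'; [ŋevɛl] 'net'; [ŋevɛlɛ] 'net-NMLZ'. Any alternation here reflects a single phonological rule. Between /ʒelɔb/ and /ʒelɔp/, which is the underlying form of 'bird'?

/ʒelɔp/

'bird' shows [p] ~ [b] at the end of the stem ([ʒelɔp] vs [ʒelɔbɛ]).
But 'dog' keeps [b] in both environments ([vemɛb], [vemɛbɛ]), so there is no rule changing /b/ to [p] in isolation.
So /p/ is underlying, and a rule of intervocalic voicing — voiceless stops become voiced between vowels — gives [b].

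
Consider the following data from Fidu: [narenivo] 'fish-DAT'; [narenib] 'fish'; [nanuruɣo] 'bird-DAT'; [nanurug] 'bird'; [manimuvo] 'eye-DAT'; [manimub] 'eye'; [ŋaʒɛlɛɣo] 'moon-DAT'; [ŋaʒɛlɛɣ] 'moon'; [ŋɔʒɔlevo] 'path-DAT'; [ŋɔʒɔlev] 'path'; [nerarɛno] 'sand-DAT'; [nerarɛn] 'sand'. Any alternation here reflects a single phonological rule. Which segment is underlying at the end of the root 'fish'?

The root 'fish' surfaces as [narenivo] and [narenib], with a stem-final [v] ~ [b] alternation.
But 'path' keeps [v] in both environments ([ŋɔʒɔlevo], [ŋɔʒɔlev]), so there is no rule changing /v/ to [b] in isolation.
So /b/ is underlying, and a rule of intervocalic spirantization — voiced stops become fricatives between vowels — gives [v].

/b/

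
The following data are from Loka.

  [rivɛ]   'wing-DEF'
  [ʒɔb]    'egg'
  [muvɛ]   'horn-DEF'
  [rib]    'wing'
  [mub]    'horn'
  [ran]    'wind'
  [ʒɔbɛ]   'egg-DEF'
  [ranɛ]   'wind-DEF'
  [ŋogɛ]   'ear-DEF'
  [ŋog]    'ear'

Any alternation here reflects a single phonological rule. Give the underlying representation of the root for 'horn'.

In [muvɛ] and [mub] the final segment of 'horn' alternates: [v] ~ [b].
The stem 'egg' ([ʒɔbɛ], [ʒɔb]) shows [b] unchanged in both environments, so [b] cannot be basic with [v] derived before the DEF suffix.
The underlying segment must be /v/; voiced fricatives become stops word-finally, yielding [b] there.
Hence 'horn' is /muv/ underlyingly.

/muv/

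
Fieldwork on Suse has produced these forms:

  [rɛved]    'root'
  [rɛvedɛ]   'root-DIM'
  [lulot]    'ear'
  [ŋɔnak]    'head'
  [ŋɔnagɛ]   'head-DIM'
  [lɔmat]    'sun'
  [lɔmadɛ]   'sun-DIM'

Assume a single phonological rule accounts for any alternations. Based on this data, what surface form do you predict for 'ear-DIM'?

[lulodɛ]

The root 'sun' surfaces as [lɔmat] and [lɔmadɛ], with a stem-final [t] ~ [d] alternation.
But 'root' keeps [d] in both environments ([rɛved], [rɛvedɛ]), so there is no rule changing /d/ to [t] in isolation.
The alternation reflects intervocalic voicing: voiceless stops become voiced between vowels. /t/ is underlying.
From [lulot] the stem 'ear' is /lulot/; between vowels this yields [lulodɛ].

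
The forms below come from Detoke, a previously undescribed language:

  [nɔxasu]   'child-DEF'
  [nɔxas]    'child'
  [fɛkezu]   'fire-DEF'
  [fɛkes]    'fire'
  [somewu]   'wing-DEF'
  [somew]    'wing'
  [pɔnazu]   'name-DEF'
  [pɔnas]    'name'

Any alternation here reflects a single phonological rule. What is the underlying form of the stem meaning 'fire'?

The root 'fire' surfaces as [fɛkezu] and [fɛkes], with a stem-final [z] ~ [s] alternation.
But 'child' keeps [s] in both environments ([nɔxasu], [nɔxas]), so there is no rule changing /s/ to [z] before the DEF suffix.
Therefore /z/ is basic and [s] is derived by word-final obstruent devoicing (voiced obstruents become voiceless word-finally).
So 'fire' = /fɛkez/.

/fɛkez/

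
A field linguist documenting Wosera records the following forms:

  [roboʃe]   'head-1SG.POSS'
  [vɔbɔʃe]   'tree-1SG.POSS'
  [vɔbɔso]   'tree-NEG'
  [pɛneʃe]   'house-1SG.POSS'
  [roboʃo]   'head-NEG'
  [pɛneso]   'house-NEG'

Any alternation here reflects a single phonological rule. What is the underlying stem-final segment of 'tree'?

/s/

The stem for 'tree' ends in [s] in [vɔbɔso] but [ʃ] in [vɔbɔʃe].
If /ʃ/ were underlying and a rule turned it into [s] before the NEG suffix, 'head' would also alternate; but it has [ʃ] in both [roboʃo] and [roboʃe].
So /s/ is underlying, and a rule of palatalization before a front vowel — /s/ becomes palato-alveolar [ʃ] before a front vowel — gives [ʃ].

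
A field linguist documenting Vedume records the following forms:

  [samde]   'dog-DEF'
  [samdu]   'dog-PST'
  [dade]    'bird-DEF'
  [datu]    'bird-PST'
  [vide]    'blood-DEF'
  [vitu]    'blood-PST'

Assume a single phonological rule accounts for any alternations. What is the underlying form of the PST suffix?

The PST suffix surfaces as [-du] and [-tu], depending on the final segment of the stem.
The DEF suffix, which begins with [d], is invariant after every stem; so [d] is not altered by any rule here.
So the underlying form is /-tu/, and voiceless stops become voiced after a nasal.

/-tu/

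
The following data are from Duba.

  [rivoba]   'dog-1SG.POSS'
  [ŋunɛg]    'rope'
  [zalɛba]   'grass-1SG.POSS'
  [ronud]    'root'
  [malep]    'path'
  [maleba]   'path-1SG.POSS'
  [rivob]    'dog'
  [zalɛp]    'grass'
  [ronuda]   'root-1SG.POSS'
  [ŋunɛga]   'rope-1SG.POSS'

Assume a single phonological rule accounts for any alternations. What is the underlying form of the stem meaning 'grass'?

/zalɛp/

The stem for 'grass' ends in [b] in [zalɛba] but [p] in [zalɛp].
The stem 'dog' ([rivoba], [rivob]) shows [b] unchanged in both environments, so [b] cannot be basic with [p] derived in isolation.
The underlying segment must be /p/; voiceless stops become voiced between vowels, yielding [b] there.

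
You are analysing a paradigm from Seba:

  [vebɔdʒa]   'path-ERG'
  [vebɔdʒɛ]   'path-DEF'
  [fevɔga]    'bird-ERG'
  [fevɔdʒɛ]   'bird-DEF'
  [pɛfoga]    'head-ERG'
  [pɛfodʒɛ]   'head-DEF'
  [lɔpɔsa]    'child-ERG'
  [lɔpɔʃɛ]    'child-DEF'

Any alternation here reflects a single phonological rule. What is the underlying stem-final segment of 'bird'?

The stem for 'bird' ends in [g] in [fevɔga] but [dʒ] in [fevɔdʒɛ].
The stem 'path' ([vebɔdʒa], [vebɔdʒɛ]) shows [dʒ] unchanged in both environments, so [dʒ] cannot be basic with [g] derived before the ERG suffix.
Therefore /g/ is basic and [dʒ] is derived by palatalization before a front vowel (/g/ and /s/ become palato-alveolar [dʒ] and [ʃ] before a front vowel).

/g/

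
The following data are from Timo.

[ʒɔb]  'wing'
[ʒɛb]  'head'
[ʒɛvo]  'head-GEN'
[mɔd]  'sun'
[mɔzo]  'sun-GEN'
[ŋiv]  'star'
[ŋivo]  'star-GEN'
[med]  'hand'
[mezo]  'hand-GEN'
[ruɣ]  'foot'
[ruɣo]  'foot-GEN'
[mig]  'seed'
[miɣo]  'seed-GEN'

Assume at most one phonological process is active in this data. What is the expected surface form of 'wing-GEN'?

[ʒɔvo]

In [ʒɛb] and [ʒɛvo] the final segment of 'head' alternates: [b] ~ [v].
Compare 'star', with invariant [v] in [ŋiv] and [ŋivo]: an analysis with underlying /v/ and a rule producing [b] in isolation would wrongly predict alternation here too.
Therefore /b/ is basic and [v] is derived by intervocalic spirantization (voiced stops become fricatives between vowels).
The one attested form of 'wing', [ʒɔb], shows underlying /ʒɔb/. Applying the same rule between vowels gives [ʒɔvo].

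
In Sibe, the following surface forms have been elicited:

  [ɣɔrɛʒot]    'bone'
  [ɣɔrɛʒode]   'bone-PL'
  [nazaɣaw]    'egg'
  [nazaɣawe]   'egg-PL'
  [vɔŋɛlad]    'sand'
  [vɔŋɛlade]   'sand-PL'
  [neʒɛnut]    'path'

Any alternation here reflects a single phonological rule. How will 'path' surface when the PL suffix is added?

In [ɣɔrɛʒot] and [ɣɔrɛʒode] the final segment of 'bone' alternates: [t] ~ [d].
Compare 'sand', with invariant [d] in [vɔŋɛlad] and [vɔŋɛlade]: an analysis with underlying /d/ and a rule producing [t] in isolation would wrongly predict alternation here too.
So /t/ is underlying, and a rule of intervocalic voicing — voiceless stops become voiced between vowels — gives [d].
The one attested form of 'path', [neʒɛnut], shows underlying /neʒɛnut/. Applying the same rule between vowels gives [neʒɛnude].

[neʒɛnude]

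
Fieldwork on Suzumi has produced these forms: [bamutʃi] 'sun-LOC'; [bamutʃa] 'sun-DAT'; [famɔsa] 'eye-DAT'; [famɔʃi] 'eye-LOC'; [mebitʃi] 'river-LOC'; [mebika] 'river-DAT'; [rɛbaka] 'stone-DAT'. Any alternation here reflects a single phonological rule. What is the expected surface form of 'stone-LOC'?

[rɛbatʃi]

The stem for 'river' ends in [tʃ] in [mebitʃi] but [k] in [mebika].
Compare 'sun', with invariant [tʃ] in [bamutʃi] and [bamutʃa]: an analysis with underlying /tʃ/ and a rule producing [k] before the DAT suffix would wrongly predict alternation here too.
So /k/ is underlying, and a rule of palatalization before a front vowel — /k/ and /s/ become palato-alveolar [tʃ] and [ʃ] before a front vowel — gives [tʃ].
The one attested form of 'stone', [rɛbaka], shows underlying /rɛbak/. Applying the same rule before a front vowel gives [rɛbatʃi].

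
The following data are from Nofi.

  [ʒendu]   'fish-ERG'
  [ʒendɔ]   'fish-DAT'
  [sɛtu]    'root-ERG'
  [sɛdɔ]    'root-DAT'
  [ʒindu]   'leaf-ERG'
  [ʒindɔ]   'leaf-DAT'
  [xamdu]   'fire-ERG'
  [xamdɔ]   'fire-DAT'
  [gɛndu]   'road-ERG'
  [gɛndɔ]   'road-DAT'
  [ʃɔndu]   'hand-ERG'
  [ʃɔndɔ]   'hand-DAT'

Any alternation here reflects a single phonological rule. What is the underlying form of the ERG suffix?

/-tu/

The ERG morpheme has two allomorphs, [-du] and [-tu].
By contrast the DAT suffix keeps its initial [d] throughout — that segment must be underlying.
The ERG suffix is therefore /-tu/ underlyingly, with post-nasal voicing: voiceless stops become voiced after a nasal.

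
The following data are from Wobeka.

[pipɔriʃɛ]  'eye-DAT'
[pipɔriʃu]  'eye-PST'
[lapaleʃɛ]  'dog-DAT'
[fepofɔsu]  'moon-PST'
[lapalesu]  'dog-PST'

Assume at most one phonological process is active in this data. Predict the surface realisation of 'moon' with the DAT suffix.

[fepofɔʃɛ]

'dog' shows [ʃ] ~ [s] at the end of the stem ([lapaleʃɛ] vs [lapalesu]).
Compare 'eye', with invariant [ʃ] in [pipɔriʃɛ] and [pipɔriʃu]: an analysis with underlying /ʃ/ and a rule producing [s] before the PST suffix would wrongly predict alternation here too.
So /s/ is underlying, and a rule of palatalization before a front vowel — /s/ becomes palato-alveolar [ʃ] before a front vowel — gives [ʃ].
From [fepofɔsu] the stem 'moon' is /fepofɔs/; before a front vowel this yields [fepofɔʃɛ].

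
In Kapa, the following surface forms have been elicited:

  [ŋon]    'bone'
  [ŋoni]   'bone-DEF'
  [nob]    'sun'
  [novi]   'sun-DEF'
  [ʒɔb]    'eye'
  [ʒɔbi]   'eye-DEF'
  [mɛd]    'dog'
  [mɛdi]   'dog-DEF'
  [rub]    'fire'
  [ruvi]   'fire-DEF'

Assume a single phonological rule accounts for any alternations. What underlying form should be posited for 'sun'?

/nov/

The root 'sun' surfaces as [nob] and [novi], with a stem-final [b] ~ [v] alternation.
The stem 'eye' ([ʒɔb], [ʒɔbi]) shows [b] unchanged in both environments, so [b] cannot be basic with [v] derived before the DEF suffix.
The alternation reflects word-final hardening: voiced fricatives become stops word-finally. /v/ is underlying.
Hence 'sun' is /nov/ underlyingly.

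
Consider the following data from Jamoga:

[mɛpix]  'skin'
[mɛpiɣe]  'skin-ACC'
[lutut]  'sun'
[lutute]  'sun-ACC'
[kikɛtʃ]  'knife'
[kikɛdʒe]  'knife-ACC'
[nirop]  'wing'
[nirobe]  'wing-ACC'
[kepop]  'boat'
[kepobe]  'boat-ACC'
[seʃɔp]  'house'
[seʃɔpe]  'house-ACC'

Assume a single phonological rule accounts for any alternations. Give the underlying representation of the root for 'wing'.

/nirob/

The stem for 'wing' ends in [p] in [nirop] but [b] in [nirobe].
But 'house' keeps [p] in both environments ([seʃɔp], [seʃɔpe]), so there is no rule changing /p/ to [b] before the ACC suffix.
The alternation reflects word-final obstruent devoicing: voiced obstruents become voiceless word-finally. /b/ is underlying.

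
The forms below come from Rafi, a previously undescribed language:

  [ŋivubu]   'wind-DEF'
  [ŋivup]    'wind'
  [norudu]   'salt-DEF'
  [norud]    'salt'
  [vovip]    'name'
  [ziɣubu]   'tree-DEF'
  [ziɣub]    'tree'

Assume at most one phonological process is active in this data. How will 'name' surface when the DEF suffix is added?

[vovibu]

'wind' shows [b] ~ [p] at the end of the stem ([ŋivubu] vs [ŋivup]).
If /b/ were underlying and a rule turned it into [p] in isolation, 'tree' would also alternate; but it has [b] in both [ziɣubu] and [ziɣub].
So /p/ is underlying, and a rule of intervocalic voicing — voiceless stops become voiced between vowels — gives [b].
The one attested form of 'name', [vovip], shows underlying /vovip/. Applying the same rule between vowels gives [vovibu].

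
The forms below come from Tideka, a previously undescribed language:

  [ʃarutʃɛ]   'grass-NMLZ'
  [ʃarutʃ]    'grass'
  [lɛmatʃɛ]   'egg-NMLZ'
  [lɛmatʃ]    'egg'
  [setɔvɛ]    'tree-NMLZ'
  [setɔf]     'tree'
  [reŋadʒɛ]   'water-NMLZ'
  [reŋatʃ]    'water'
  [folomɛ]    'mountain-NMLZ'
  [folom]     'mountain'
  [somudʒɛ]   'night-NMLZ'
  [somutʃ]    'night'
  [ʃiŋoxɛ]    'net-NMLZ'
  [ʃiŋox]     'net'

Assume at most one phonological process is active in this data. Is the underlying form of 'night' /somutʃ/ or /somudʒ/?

/somudʒ/

The root 'night' surfaces as [somudʒɛ] and [somutʃ], with a stem-final [dʒ] ~ [tʃ] alternation.
If /tʃ/ were underlying and a rule turned it into [dʒ] before the NMLZ suffix, 'grass' would also alternate; but it has [tʃ] in both [ʃarutʃɛ] and [ʃarutʃ].
The underlying segment must be /dʒ/; voiced obstruents become voiceless word-finally, yielding [tʃ] there.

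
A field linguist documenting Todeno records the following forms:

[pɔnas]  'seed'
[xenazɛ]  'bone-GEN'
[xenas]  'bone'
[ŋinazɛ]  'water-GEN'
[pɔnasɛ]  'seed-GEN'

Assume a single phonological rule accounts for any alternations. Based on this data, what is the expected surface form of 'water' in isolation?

[ŋinas]

In [xenazɛ] and [xenas] the final segment of 'bone' alternates: [z] ~ [s].
If /s/ were underlying and a rule turned it into [z] before the GEN suffix, 'seed' would also alternate; but it has [s] in both [pɔnasɛ] and [pɔnas].
Therefore /z/ is basic and [s] is derived by word-final obstruent devoicing (voiced obstruents become voiceless word-finally).
From [ŋinazɛ] the stem 'water' is /ŋinaz/; word-finally this yields [ŋinas].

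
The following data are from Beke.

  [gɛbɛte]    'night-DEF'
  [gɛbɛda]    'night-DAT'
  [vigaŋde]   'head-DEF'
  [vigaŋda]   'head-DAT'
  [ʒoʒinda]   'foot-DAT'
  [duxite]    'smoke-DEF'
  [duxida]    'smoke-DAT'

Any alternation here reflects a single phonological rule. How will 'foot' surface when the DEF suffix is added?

[ʒoʒinde]

The DEF morpheme has two allomorphs, [-de] and [-te].
By contrast the DAT suffix keeps its initial [d] throughout — that segment must be underlying.
So the underlying form is /-te/, and voiceless stops become voiced after a nasal.
After 'foot', which ends in a nasal, the suffix surfaces as [-de], giving [ʒoʒinde].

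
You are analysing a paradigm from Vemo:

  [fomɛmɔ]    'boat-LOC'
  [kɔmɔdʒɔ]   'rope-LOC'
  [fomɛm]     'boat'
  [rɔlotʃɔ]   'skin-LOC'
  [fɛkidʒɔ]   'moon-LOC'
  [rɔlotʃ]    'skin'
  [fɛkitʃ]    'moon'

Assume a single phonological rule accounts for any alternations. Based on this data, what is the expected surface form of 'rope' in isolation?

The stem for 'moon' ends in [dʒ] in [fɛkidʒɔ] but [tʃ] in [fɛkitʃ].
But 'skin' keeps [tʃ] in both environments ([rɔlotʃɔ], [rɔlotʃ]), so there is no rule changing /tʃ/ to [dʒ] before the LOC suffix.
The alternation reflects word-final obstruent devoicing: voiced obstruents become voiceless word-finally. /dʒ/ is underlying.
The one attested form of 'rope', [kɔmɔdʒɔ], shows underlying /kɔmɔdʒ/. Applying the same rule word-finally gives [kɔmɔtʃ].

[kɔmɔtʃ]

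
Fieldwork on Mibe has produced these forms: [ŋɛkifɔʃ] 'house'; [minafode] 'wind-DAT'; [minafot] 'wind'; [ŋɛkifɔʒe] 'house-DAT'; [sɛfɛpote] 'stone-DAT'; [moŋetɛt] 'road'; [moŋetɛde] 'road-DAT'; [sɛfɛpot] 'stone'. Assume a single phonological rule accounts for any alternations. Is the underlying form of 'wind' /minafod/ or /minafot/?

The root 'wind' surfaces as [minafode] and [minafot], with a stem-final [d] ~ [t] alternation.
Compare 'stone', with invariant [t] in [sɛfɛpote] and [sɛfɛpot]: an analysis with underlying /t/ and a rule producing [d] before the DAT suffix would wrongly predict alternation here too.
So /d/ is underlying, and a rule of word-final obstruent devoicing — voiced obstruents become voiceless word-finally — gives [t].

/minafod/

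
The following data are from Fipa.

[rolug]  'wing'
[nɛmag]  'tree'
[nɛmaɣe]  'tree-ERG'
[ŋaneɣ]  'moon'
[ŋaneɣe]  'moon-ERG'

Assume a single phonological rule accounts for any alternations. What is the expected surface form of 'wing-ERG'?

The root 'tree' surfaces as [nɛmag] and [nɛmaɣe], with a stem-final [g] ~ [ɣ] alternation.
Compare 'moon', with invariant [ɣ] in [ŋaneɣ] and [ŋaneɣe]: an analysis with underlying /ɣ/ and a rule producing [g] in isolation would wrongly predict alternation here too.
The alternation reflects intervocalic spirantization: voiced stops become fricatives between vowels. /g/ is underlying.
The one attested form of 'wing', [rolug], shows underlying /rolug/. Applying the same rule between vowels gives [roluɣe].

[roluɣe]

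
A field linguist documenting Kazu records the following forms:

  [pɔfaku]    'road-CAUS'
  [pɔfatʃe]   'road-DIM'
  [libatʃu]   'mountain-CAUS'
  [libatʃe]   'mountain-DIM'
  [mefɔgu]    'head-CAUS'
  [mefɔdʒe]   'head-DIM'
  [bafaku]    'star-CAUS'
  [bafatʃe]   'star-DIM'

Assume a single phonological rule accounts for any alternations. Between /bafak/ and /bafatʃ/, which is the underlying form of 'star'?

The root 'star' surfaces as [bafaku] and [bafatʃe], with a stem-final [k] ~ [tʃ] alternation.
But 'mountain' keeps [tʃ] in both environments ([libatʃu], [libatʃe]), so there is no rule changing /tʃ/ to [k] before the CAUS suffix.
The underlying segment must be /k/; /k/ and /g/ become palato-alveolar [tʃ] and [dʒ] before a front vowel, yielding [tʃ] there.

/bafak/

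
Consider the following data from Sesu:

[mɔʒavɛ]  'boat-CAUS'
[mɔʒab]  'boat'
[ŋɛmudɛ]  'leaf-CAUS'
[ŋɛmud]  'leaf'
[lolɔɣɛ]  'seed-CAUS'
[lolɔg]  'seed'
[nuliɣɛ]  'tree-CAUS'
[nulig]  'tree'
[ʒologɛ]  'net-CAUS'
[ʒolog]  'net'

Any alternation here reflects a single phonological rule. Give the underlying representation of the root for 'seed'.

/lolɔɣ/

The root 'seed' surfaces as [lolɔɣɛ] and [lolɔg], with a stem-final [ɣ] ~ [g] alternation.
The stem 'net' ([ʒologɛ], [ʒolog]) shows [g] unchanged in both environments, so [g] cannot be basic with [ɣ] derived before the CAUS suffix.
The underlying segment must be /ɣ/; voiced fricatives become stops word-finally, yielding [g] there.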